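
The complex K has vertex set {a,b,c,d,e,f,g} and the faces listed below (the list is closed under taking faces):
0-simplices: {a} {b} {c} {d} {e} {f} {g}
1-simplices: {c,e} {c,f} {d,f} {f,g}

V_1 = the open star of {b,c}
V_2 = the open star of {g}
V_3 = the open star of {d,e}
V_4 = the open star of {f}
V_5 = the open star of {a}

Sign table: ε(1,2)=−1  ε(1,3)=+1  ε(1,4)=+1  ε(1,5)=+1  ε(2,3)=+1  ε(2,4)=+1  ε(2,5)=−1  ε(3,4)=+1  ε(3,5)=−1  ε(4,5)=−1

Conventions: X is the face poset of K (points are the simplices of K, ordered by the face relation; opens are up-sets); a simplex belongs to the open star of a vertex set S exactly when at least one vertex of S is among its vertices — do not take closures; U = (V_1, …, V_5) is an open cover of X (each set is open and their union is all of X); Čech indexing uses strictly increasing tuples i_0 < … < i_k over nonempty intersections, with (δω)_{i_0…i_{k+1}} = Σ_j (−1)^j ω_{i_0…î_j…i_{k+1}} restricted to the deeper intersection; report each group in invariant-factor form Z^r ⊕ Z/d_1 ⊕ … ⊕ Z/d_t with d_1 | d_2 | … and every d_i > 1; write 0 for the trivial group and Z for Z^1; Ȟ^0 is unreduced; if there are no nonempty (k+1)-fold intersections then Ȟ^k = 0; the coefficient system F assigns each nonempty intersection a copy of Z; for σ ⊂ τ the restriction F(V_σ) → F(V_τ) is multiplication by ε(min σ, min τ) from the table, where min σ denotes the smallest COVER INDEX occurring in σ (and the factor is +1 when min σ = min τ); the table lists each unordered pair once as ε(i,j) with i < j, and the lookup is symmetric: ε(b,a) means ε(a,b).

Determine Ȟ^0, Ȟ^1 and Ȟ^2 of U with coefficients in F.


cover nerve:
  V1={{b},{c},{c,e},{c,f}} V2={{g},{f,g}} V3={{d},{e},{c,e},{d,f}} V4={{f},{c,f},{d,f},{f,g}} V5={{a}}
  V13={{c,e}} V14={{c,f}} V24={{f,g}} V34={{d,f}}
C dims 5,4; δ0: rk 3, SNF 1^3
Ȟ^0: (5−3)−0=2 ⇒ Z^2
Ȟ^1: (4−0)−3=1 ⇒ Z
Ȟ^2: (0−0)−0=0 ⇒ 0

Ȟ^0 = Z^2; Ȟ^1 = Z; Ȟ^2 = 0


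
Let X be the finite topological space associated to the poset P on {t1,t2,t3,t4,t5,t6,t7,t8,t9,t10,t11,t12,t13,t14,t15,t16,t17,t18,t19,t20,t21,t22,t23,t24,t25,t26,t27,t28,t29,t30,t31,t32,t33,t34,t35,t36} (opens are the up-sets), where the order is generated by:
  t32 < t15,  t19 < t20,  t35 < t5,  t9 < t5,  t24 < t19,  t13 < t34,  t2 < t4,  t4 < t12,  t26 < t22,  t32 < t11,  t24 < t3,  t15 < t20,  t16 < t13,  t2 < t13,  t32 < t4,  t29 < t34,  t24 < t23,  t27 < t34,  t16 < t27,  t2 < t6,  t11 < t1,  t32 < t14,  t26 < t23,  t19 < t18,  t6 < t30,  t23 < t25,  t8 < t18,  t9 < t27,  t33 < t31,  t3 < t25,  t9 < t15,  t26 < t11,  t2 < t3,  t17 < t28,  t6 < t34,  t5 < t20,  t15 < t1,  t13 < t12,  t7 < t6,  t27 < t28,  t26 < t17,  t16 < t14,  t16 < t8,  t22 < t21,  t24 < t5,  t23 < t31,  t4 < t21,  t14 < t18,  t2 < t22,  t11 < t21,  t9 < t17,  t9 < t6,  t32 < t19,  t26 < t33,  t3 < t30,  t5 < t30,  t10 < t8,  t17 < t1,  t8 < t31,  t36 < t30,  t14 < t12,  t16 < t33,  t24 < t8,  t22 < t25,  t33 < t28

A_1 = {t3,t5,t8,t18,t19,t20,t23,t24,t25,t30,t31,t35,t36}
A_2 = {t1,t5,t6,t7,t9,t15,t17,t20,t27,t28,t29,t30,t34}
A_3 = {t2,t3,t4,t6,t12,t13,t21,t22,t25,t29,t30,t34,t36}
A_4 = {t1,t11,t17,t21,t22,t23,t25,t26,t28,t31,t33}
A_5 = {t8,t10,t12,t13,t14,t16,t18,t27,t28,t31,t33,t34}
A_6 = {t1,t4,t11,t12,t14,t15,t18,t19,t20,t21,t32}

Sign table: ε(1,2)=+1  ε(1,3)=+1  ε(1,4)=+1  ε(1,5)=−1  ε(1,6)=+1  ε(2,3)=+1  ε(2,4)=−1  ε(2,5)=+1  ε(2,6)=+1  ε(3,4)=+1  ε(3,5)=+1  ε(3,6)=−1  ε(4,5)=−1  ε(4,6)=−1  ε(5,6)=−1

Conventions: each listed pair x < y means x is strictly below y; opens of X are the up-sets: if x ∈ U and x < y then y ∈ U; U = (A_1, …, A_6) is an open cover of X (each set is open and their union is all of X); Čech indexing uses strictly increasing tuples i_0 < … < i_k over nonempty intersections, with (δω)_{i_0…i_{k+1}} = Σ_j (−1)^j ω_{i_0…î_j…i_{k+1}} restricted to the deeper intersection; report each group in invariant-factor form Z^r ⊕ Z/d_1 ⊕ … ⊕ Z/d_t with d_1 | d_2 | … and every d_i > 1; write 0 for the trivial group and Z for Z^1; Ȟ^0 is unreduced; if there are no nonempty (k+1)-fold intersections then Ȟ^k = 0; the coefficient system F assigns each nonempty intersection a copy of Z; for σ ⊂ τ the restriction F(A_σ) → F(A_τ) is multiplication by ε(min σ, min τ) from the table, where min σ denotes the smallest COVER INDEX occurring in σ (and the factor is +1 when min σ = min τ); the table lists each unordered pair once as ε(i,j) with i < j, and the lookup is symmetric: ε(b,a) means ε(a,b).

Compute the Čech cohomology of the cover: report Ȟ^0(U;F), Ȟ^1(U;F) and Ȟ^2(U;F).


Ȟ^0(U;F) ≅ 0; Ȟ^1(U;F) ≅ Z/2; Ȟ^2(U;F) ≅ Z

nonempty intersections:
  A12={t5,t20,t30} A13={t3,t25,t30,t36} A14={t23,t25,t31} A15={t8,t18,t31} A16={t18,t19,t20} A23={t6,t29,t30,t34} A24={t1,t17,t28} A25={t27,t28,t34} A26={t1,t15,t20} A34={t21,t22,t25} A35={t12,t13,t34} A36={t4,t12,t21} A45={t28,t31,t33} A46={t1,t11,t21} A56={t12,t14,t18}
  A123={t30} A126={t20} A134={t25} A145={t31} A156={t18} A235={t34} A245={t28} A246={t1} A346={t21} A356={t12}
C dims 6,15,10; δ0: rk 6, SNF 1^5·2; δ1: rk 9, SNF 1^9
Ȟ^0: (6−6)−0=0 ⇒ 0
Ȟ^1: (15−9)−6=0 plus torsion [2] ⇒ Z/2
Ȟ^2: (10−0)−9=1 ⇒ Z


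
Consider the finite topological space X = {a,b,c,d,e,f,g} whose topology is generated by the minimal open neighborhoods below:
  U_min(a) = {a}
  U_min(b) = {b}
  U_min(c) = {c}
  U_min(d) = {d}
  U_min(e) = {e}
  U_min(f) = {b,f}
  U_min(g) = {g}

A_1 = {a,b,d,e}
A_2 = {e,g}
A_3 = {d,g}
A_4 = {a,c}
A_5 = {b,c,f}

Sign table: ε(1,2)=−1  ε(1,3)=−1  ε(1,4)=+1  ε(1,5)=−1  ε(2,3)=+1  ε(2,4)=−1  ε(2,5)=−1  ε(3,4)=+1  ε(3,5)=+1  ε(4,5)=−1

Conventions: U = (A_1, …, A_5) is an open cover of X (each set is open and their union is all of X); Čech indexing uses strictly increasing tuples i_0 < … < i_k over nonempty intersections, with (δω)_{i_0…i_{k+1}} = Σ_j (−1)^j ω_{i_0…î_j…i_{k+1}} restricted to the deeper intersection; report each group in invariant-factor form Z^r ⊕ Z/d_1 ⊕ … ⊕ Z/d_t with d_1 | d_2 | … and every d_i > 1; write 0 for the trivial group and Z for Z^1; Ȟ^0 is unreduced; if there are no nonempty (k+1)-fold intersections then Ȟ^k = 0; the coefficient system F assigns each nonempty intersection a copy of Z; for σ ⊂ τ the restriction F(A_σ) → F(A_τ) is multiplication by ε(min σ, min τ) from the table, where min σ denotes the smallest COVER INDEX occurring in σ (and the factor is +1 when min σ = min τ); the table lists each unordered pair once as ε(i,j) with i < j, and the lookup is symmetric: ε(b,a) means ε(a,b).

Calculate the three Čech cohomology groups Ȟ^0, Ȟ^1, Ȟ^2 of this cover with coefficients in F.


nonempty overlaps:
  A12={e} A13={d} A14={a} A15={b} A23={g} A45={c}
C dims 5,6; δ0: rk 4, SNF 1^4
degree 0: 5−4−0 = 1 → Ȟ^0 ≅ Z
degree 1: 6−0−4 = 2 → Ȟ^1 ≅ Z^2
degree 2: 0−0−0 = 0 → Ȟ^2 ≅ 0

Ȟ^0 = Z, Ȟ^1 = Z^2 and Ȟ^2 = 0


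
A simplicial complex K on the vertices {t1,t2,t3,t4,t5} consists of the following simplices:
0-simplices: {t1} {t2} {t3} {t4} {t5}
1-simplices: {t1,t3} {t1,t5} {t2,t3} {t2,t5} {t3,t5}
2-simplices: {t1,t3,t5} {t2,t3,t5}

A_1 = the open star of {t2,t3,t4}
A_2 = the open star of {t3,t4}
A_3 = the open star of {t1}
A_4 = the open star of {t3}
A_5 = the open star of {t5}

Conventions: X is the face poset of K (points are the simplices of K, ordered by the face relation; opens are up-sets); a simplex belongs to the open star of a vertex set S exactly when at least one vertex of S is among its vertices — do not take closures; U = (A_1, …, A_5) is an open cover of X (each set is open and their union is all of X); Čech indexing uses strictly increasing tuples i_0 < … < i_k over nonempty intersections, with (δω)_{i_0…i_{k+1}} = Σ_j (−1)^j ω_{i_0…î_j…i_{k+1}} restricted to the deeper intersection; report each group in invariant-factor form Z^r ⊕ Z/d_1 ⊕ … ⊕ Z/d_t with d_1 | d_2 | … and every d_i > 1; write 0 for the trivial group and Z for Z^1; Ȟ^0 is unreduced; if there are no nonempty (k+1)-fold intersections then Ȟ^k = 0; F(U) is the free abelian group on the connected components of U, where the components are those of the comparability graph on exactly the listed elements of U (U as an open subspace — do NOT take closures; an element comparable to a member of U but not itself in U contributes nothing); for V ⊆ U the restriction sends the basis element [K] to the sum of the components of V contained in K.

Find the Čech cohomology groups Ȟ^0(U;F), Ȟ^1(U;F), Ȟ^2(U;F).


Ȟ^0 = Z^2, Ȟ^1 = 0, Ȟ^2 = 0

nonempty intersections:
  A1={{t2},{t3},{t4},{t1,t3},{t2,t3},{t2,t5},{t3,t5},{t1,t3,t5},{t2,t3,t5}} A2={{t3},{t4},{t1,t3},{t2,t3},{t3,t5},{t1,t3,t5},{t2,t3,t5}} A3={{t1},{t1,t3},{t1,t5},{t1,t3,t5}} A4={{t3},{t1,t3},{t2,t3},{t3,t5},{t1,t3,t5},{t2,t3,t5}} A5={{t5},{t1,t5},{t2,t5},{t3,t5},{t1,t3,t5},{t2,t3,t5}}
  A12={{t3},{t4},{t1,t3},{t2,t3},{t3,t5},{t1,t3,t5},{t2,t3,t5}} A13={{t1,t3},{t1,t3,t5}} A14={{t3},{t1,t3},{t2,t3},{t3,t5},{t1,t3,t5},{t2,t3,t5}} A15={{t2,t5},{t3,t5},{t1,t3,t5},{t2,t3,t5}} A23={{t1,t3},{t1,t3,t5}} A24={{t3},{t1,t3},{t2,t3},{t3,t5},{t1,t3,t5},{t2,t3,t5}} A25={{t3,t5},{t1,t3,t5},{t2,t3,t5}} A34={{t1,t3},{t1,t3,t5}} A35={{t1,t5},{t1,t3,t5}} A45={{t3,t5},{t1,t3,t5},{t2,t3,t5}}
  A123={{t1,t3},{t1,t3,t5}} A124={{t3},{t1,t3},{t2,t3},{t3,t5},{t1,t3,t5},{t2,t3,t5}} A125={{t3,t5},{t1,t3,t5},{t2,t3,t5}} A134={{t1,t3},{t1,t3,t5}} A135={{t1,t3,t5}} A145={{t3,t5},{t1,t3,t5},{t2,t3,t5}} A234={{t1,t3},{t1,t3,t5}} A235={{t1,t3,t5}} A245={{t3,t5},{t1,t3,t5},{t2,t3,t5}} A345={{t1,t3,t5}}
  A1234={{t1,t3},{t1,t3,t5}} A1235={{t1,t3,t5}} A1245={{t3,t5},{t1,t3,t5},{t2,t3,t5}} A1345={{t1,t3,t5}} A2345={{t1,t3,t5}}
  A12345={{t1,t3,t5}}
components per intersection:
  A1: {{t2},{t3},{t1,t3},{t2,t3},{t2,t5},{t3,t5},{t1,t3,t5},{t2,t3,t5}} {{t4}}
  A2: {{t3},{t1,t3},{t2,t3},{t3,t5},{t1,t3,t5},{t2,t3,t5}} {{t4}}
  A3: {{t1},{t1,t3},{t1,t5},{t1,t3,t5}}
  A4: {{t3},{t1,t3},{t2,t3},{t3,t5},{t1,t3,t5},{t2,t3,t5}}
  A5: {{t5},{t1,t5},{t2,t5},{t3,t5},{t1,t3,t5},{t2,t3,t5}}
  A12: {{t3},{t1,t3},{t2,t3},{t3,t5},{t1,t3,t5},{t2,t3,t5}} {{t4}}
  A13: {{t1,t3},{t1,t3,t5}}
  A14: {{t3},{t1,t3},{t2,t3},{t3,t5},{t1,t3,t5},{t2,t3,t5}}
  A15: {{t2,t5},{t3,t5},{t1,t3,t5},{t2,t3,t5}}
  A23: {{t1,t3},{t1,t3,t5}}
  A24: {{t3},{t1,t3},{t2,t3},{t3,t5},{t1,t3,t5},{t2,t3,t5}}
  A25: {{t3,t5},{t1,t3,t5},{t2,t3,t5}}
  A34: {{t1,t3},{t1,t3,t5}}
  A35: {{t1,t5},{t1,t3,t5}}
  A45: {{t3,t5},{t1,t3,t5},{t2,t3,t5}}
  A123: {{t1,t3},{t1,t3,t5}}
  A124: {{t3},{t1,t3},{t2,t3},{t3,t5},{t1,t3,t5},{t2,t3,t5}}
  A125: {{t3,t5},{t1,t3,t5},{t2,t3,t5}}
  A134: {{t1,t3},{t1,t3,t5}}
  A135: {{t1,t3,t5}}
  A145: {{t3,t5},{t1,t3,t5},{t2,t3,t5}}
  A234: {{t1,t3},{t1,t3,t5}}
  A235: {{t1,t3,t5}}
  A245: {{t3,t5},{t1,t3,t5},{t2,t3,t5}}
  A345: {{t1,t3,t5}}
  A1234: {{t1,t3},{t1,t3,t5}}
  A1235: {{t1,t3,t5}}
  A1245: {{t3,t5},{t1,t3,t5},{t2,t3,t5}}
  A1345: {{t1,t3,t5}}
  A2345: {{t1,t3,t5}}
  A12345: {{t1,t3,t5}}
C dims 7,11,10,5; δ0: rk 5, SNF 1^5; δ1: rk 6, SNF 1^6; δ2: rk 4, SNF 1^4
Ȟ^0: (7−5)−0=2 ⇒ Z^2
Ȟ^1: (11−6)−5=0 ⇒ 0
Ȟ^2: (10−4)−6=0 ⇒ 0


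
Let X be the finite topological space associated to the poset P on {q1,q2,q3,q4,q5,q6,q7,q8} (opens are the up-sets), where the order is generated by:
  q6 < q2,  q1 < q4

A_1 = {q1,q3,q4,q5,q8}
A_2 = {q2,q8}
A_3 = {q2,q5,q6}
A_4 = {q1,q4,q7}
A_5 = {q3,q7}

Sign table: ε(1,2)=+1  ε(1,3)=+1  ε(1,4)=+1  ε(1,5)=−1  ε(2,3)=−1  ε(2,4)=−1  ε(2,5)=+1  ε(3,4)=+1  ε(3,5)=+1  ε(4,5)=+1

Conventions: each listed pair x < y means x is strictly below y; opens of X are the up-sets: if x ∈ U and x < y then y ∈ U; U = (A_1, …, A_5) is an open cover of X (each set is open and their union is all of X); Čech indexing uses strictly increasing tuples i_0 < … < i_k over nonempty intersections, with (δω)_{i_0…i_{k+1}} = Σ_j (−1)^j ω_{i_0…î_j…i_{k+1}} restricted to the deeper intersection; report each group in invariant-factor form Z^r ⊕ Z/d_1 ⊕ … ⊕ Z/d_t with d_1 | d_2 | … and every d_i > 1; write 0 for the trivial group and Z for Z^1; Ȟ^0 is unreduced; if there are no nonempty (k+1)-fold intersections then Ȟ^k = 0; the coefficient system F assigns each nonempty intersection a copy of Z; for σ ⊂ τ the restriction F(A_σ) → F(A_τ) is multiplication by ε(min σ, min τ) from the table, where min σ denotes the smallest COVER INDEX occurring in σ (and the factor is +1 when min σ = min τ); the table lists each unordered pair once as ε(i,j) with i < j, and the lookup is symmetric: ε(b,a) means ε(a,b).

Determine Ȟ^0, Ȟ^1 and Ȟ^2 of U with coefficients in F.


nerve simplices:
  A12={q8} A13={q5} A14={q1,q4} A15={q3} A23={q2} A45={q7}
C dims 5,6; δ0: rk 5, SNF 1^4·2
degree 0: 5−5−0 = 0 → Ȟ^0 ≅ 0
degree 1: 6−0−5 = 1 plus torsion [2] → Ȟ^1 ≅ Z ⊕ Z/2
degree 2: 0−0−0 = 0 → Ȟ^2 ≅ 0

Ȟ^0 ≅ 0,  Ȟ^1 ≅ Z ⊕ Z/2,  Ȟ^2 ≅ 0


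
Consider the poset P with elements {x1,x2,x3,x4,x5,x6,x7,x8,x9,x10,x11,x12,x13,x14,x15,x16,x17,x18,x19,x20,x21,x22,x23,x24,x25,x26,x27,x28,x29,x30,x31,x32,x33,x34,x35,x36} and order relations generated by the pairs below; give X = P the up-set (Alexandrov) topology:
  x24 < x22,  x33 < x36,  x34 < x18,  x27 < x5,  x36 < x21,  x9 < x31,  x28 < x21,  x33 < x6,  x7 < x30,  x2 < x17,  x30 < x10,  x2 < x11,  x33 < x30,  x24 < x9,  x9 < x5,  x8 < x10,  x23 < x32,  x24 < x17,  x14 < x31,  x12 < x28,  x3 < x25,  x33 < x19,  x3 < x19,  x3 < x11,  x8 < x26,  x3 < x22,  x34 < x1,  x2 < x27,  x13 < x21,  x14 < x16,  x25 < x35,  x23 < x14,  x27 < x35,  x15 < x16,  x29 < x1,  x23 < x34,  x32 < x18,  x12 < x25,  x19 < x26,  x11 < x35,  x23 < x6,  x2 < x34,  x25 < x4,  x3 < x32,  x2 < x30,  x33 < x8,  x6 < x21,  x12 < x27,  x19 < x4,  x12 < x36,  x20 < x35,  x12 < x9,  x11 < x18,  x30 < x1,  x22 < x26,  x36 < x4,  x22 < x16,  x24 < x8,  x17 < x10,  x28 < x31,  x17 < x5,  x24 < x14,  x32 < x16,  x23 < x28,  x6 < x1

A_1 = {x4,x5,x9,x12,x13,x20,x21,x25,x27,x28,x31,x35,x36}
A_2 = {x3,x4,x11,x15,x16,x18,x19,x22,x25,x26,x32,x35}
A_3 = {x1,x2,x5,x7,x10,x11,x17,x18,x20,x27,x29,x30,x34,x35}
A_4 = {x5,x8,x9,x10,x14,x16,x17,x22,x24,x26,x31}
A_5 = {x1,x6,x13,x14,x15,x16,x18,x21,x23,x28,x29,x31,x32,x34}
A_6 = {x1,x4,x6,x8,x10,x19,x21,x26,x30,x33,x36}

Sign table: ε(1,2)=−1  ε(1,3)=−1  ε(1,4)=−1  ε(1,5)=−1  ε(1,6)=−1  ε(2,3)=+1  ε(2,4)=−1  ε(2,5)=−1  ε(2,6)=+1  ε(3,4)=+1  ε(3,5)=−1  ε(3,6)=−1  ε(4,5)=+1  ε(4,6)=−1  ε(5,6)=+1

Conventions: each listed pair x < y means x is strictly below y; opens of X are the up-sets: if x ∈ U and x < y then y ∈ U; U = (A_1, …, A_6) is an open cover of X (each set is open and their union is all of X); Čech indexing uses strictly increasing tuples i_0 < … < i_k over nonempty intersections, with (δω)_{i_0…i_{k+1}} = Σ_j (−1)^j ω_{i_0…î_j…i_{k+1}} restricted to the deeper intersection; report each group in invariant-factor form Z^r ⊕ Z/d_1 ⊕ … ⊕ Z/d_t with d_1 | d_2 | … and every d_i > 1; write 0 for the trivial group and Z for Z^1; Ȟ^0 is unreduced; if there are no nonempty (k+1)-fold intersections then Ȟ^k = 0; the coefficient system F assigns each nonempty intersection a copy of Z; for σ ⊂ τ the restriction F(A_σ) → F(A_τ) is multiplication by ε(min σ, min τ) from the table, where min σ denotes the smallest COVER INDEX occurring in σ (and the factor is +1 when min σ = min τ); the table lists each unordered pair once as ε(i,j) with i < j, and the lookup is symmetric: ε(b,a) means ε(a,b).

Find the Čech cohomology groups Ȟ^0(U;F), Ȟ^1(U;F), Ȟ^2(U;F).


nerve of the cover:
  A12={x4,x25,x35} A13={x5,x20,x27,x35} A14={x5,x9,x31} A15={x13,x21,x28,x31} A16={x4,x21,x36} A23={x11,x18,x35} A24={x16,x22,x26} A25={x15,x16,x18,x32} A26={x4,x19,x26} A34={x5,x10,x17} A35={x1,x18,x29,x34} A36={x1,x10,x30} A45={x14,x16,x31} A46={x8,x10,x26} A56={x1,x6,x21}
  A123={x35} A126={x4} A134={x5} A145={x31} A156={x21} A235={x18} A245={x16} A246={x26} A346={x10} A356={x1}
C dims 6,15,10; δ0: rk 6, SNF 1^5·2; δ1: rk 9, SNF 1^9
Ȟ^0 = (6 − 6) − 0 = 0, so Ȟ^0 ≅ 0
Ȟ^1 = (15 − 9) − 6 = 0 plus torsion [2], so Ȟ^1 ≅ Z/2
Ȟ^2 = (10 − 0) − 9 = 1, so Ȟ^2 ≅ Z

Ȟ^0(U;F) ≅ 0, Ȟ^1(U;F) ≅ Z/2 and Ȟ^2(U;F) ≅ Z


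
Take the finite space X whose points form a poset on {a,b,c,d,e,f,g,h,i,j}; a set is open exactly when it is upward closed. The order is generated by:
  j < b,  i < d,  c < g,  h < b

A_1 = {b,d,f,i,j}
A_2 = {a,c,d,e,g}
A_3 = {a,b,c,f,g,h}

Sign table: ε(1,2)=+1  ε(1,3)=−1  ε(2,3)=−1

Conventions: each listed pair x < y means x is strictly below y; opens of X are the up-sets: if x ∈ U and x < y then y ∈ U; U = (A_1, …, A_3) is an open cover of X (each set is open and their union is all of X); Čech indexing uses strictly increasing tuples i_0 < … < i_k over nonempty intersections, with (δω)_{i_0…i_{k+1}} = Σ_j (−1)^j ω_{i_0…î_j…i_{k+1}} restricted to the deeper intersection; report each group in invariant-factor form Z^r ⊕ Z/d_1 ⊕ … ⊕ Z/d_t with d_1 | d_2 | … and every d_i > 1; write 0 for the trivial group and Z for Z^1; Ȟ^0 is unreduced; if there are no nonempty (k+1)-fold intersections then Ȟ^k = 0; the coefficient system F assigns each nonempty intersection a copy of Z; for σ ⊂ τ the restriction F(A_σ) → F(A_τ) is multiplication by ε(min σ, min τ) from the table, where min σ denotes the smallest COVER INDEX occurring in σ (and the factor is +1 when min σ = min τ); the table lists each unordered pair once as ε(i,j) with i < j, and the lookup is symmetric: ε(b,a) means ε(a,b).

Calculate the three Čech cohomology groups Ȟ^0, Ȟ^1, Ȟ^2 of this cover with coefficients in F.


Ȟ^0(U;F) ≅ Z, Ȟ^1(U;F) ≅ Z, Ȟ^2(U;F) ≅ 0

cover nerve:
  A12={d} A13={b,f} A23={a,c,g}
C dims 3,3; δ0: rk 2, SNF 1^2
Ȟ^0: (3−2)−0=1 ⇒ Z
Ȟ^1: (3−0)−2=1 ⇒ Z
Ȟ^2: (0−0)−0=0 ⇒ 0


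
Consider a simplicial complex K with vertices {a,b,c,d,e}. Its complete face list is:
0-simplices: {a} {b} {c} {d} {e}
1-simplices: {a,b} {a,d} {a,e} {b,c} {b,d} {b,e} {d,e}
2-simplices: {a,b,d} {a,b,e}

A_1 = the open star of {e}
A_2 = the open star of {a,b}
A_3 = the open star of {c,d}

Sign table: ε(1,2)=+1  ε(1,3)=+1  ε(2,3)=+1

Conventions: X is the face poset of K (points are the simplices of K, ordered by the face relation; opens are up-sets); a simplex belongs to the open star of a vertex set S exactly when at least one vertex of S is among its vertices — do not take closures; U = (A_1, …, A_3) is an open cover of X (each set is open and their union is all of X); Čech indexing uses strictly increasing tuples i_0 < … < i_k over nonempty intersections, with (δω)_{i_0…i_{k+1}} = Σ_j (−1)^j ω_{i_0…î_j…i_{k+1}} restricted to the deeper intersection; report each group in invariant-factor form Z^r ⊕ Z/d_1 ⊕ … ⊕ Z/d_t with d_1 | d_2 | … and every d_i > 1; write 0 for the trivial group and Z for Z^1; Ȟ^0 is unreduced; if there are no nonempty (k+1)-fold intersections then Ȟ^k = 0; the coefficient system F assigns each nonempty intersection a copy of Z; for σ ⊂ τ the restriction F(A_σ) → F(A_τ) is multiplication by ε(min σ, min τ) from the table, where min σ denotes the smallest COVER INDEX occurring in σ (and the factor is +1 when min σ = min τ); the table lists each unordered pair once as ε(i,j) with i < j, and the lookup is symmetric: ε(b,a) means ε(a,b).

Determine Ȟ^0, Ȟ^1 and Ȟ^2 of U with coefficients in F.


nerve simplices:
  A1={{e},{a,e},{b,e},{d,e},{a,b,e}} A2={{a},{b},{a,b},{a,d},{a,e},{b,c},{b,d},{b,e},{a,b,d},{a,b,e}} A3={{c},{d},{a,d},{b,c},{b,d},{d,e},{a,b,d}}
  A12={{a,e},{b,e},{a,b,e}} A13={{d,e}} A23={{a,d},{b,c},{b,d},{a,b,d}}
C dims 3,3; δ0: rk 2, SNF 1^2
degree 0: 3−2−0 = 1 → Ȟ^0 ≅ Z
degree 1: 3−0−2 = 1 → Ȟ^1 ≅ Z
degree 2: 0−0−0 = 0 → Ȟ^2 ≅ 0

Ȟ^0 ≅ Z, Ȟ^1 ≅ Z and Ȟ^2 ≅ 0


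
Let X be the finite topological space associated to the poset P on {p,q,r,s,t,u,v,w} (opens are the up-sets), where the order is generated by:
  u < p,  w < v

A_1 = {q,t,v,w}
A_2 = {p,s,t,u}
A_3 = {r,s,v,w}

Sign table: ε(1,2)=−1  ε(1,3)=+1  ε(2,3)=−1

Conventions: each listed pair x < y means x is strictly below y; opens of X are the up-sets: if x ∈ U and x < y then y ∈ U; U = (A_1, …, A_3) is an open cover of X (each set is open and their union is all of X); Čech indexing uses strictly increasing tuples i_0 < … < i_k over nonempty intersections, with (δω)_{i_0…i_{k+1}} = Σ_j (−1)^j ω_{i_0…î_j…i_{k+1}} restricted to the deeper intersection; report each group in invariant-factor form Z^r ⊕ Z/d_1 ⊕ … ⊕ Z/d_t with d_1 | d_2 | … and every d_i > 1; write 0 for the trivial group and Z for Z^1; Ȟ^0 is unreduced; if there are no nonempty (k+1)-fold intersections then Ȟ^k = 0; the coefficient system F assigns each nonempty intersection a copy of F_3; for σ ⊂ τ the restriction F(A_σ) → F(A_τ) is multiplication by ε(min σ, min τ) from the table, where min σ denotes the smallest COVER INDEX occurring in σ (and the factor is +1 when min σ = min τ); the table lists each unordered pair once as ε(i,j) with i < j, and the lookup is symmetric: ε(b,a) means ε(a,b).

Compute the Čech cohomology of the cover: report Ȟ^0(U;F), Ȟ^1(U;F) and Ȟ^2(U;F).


Ȟ^0(U;F) ≅ Z/3; Ȟ^1(U;F) ≅ Z/3; Ȟ^2(U;F) ≅ 0

nerve of the cover:
  A12={t} A13={v,w} A23={s}
C dims 3,3; δ0: rk_F3 2
Ȟ^0 = (3 − 2) − 0 = 1, so Ȟ^0 ≅ Z/3
Ȟ^1 = (3 − 0) − 2 = 1, so Ȟ^1 ≅ Z/3
Ȟ^2 = (0 − 0) − 0 = 0, so Ȟ^2 ≅ 0


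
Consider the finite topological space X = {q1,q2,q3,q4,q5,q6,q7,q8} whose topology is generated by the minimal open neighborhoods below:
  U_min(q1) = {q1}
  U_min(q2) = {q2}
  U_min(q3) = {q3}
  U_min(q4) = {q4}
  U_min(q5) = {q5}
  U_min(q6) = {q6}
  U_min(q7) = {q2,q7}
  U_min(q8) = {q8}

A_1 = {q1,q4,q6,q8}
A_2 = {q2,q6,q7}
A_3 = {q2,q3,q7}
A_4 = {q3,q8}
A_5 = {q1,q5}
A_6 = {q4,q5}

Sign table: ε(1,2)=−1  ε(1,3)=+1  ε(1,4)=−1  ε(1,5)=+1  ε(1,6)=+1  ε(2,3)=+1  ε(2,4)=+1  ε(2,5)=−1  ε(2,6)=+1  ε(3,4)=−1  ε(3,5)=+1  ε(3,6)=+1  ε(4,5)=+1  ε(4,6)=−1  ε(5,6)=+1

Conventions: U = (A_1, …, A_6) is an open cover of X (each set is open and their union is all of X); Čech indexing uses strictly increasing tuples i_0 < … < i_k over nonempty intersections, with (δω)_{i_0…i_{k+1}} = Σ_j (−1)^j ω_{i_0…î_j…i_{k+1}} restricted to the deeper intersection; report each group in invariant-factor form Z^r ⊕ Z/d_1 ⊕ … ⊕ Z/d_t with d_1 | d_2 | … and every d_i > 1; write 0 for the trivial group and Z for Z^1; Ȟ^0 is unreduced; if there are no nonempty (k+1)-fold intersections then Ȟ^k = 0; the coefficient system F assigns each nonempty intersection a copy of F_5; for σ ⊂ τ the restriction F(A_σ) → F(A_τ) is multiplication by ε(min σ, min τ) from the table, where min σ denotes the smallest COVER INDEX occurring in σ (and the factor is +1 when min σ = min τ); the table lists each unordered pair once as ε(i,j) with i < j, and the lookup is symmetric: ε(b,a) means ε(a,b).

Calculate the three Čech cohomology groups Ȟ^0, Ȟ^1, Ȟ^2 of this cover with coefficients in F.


nonempty overlaps:
  A12={q6} A14={q8} A15={q1} A16={q4} A23={q2,q7} A34={q3} A56={q5}
C dims 6,7; δ0: rk_F5 6
degree 0: 6−6−0 = 0 → Ȟ^0 ≅ 0
degree 1: 7−0−6 = 1 → Ȟ^1 ≅ Z/5
degree 2: 0−0−0 = 0 → Ȟ^2 ≅ 0

Ȟ^0(U;F) ≅ 0,  Ȟ^1(U;F) ≅ Z/5,  Ȟ^2(U;F) ≅ 0


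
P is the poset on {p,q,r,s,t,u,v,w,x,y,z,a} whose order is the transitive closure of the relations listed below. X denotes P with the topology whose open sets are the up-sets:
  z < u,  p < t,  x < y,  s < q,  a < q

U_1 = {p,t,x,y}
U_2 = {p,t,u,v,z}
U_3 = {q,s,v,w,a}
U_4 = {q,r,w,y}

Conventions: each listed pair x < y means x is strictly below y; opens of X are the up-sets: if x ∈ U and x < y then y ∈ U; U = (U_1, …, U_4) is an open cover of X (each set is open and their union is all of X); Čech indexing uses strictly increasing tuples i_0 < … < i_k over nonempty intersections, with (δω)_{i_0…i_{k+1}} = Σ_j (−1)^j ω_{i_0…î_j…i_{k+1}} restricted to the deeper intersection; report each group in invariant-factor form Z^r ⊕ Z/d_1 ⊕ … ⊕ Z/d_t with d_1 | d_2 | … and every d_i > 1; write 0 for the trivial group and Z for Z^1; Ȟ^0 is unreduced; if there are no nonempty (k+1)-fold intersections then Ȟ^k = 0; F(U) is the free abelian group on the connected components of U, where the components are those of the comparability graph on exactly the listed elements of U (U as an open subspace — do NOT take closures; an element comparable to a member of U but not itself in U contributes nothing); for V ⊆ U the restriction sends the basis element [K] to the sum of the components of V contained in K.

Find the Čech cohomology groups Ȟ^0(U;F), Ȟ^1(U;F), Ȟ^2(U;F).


Ȟ^0 = Z^7,  Ȟ^1 = 0,  Ȟ^2 = 0

nonempty intersections:
  U12={p,t} U14={y} U23={v} U34={q,w}
components per intersection:
  U1: {p,t} {x,y}
  U2: {p,t} {u,z} {v}
  U3: {q,s,a} {v} {w}
  U4: {q} {r} {w} {y}
  U12: {p,t}
  U14: {y}
  U23: {v}
  U34: {q} {w}
C dims 12,5; δ0: rk 5, SNF 1^5
Ȟ^0: (12−5)−0=7 ⇒ Z^7
Ȟ^1: (5−0)−5=0 ⇒ 0
Ȟ^2: (0−0)−0=0 ⇒ 0


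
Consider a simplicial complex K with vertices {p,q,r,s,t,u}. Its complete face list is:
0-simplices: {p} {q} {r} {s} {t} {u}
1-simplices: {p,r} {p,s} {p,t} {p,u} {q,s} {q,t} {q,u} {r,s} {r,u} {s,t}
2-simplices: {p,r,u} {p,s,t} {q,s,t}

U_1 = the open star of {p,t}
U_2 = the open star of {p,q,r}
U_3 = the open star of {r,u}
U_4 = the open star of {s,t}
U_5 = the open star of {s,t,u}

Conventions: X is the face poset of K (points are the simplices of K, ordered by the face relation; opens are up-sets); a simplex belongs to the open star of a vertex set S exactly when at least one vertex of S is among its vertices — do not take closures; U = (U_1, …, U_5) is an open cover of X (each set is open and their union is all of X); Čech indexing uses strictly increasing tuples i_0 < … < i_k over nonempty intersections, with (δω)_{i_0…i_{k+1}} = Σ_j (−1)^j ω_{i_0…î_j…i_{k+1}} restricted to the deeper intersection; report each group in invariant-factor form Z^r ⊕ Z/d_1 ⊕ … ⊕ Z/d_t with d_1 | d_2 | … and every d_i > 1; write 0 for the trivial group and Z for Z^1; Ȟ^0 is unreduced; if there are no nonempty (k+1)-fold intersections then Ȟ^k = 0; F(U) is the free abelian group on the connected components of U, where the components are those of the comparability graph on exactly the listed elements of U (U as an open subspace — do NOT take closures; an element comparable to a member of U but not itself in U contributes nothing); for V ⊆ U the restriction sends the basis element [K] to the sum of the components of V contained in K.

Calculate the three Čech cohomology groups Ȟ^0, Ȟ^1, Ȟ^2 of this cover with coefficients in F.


cover nerve:
  U1={{p},{t},{p,r},{p,s},{p,t},{p,u},{q,t},{s,t},{p,r,u},{p,s,t},{q,s,t}} U2={{p},{q},{r},{p,r},{p,s},{p,t},{p,u},{q,s},{q,t},{q,u},{r,s},{r,u},{p,r,u},{p,s,t},{q,s,t}} U3={{r},{u},{p,r},{p,u},{q,u},{r,s},{r,u},{p,r,u}} U4={{s},{t},{p,s},{p,t},{q,s},{q,t},{r,s},{s,t},{p,s,t},{q,s,t}} U5={{s},{t},{u},{p,s},{p,t},{p,u},{q,s},{q,t},{q,u},{r,s},{r,u},{s,t},{p,r,u},{p,s,t},{q,s,t}}
  U12={{p},{p,r},{p,s},{p,t},{p,u},{q,t},{p,r,u},{p,s,t},{q,s,t}} U13={{p,r},{p,u},{p,r,u}} U14={{t},{p,s},{p,t},{q,t},{s,t},{p,s,t},{q,s,t}} U15={{t},{p,s},{p,t},{p,u},{q,t},{s,t},{p,r,u},{p,s,t},{q,s,t}} U23={{r},{p,r},{p,u},{q,u},{r,s},{r,u},{p,r,u}} U24={{p,s},{p,t},{q,s},{q,t},{r,s},{p,s,t},{q,s,t}} U25={{p,s},{p,t},{p,u},{q,s},{q,t},{q,u},{r,s},{r,u},{p,r,u},{p,s,t},{q,s,t}} U34={{r,s}} U35={{u},{p,u},{q,u},{r,s},{r,u},{p,r,u}} U45={{s},{t},{p,s},{p,t},{q,s},{q,t},{r,s},{s,t},{p,s,t},{q,s,t}}
  U123={{p,r},{p,u},{p,r,u}} U124={{p,s},{p,t},{q,t},{p,s,t},{q,s,t}} U125={{p,s},{p,t},{p,u},{q,t},{p,r,u},{p,s,t},{q,s,t}} U135={{p,u},{p,r,u}} U145={{t},{p,s},{p,t},{q,t},{s,t},{p,s,t},{q,s,t}} U234={{r,s}} U235={{p,u},{q,u},{r,s},{r,u},{p,r,u}} U245={{p,s},{p,t},{q,s},{q,t},{r,s},{p,s,t},{q,s,t}} U345={{r,s}}
  U1235={{p,u},{p,r,u}} U1245={{p,s},{p,t},{q,t},{p,s,t},{q,s,t}} U2345={{r,s}}
components per intersection:
  U1: {{p},{t},{p,r},{p,s},{p,t},{p,u},{q,t},{s,t},{p,r,u},{p,s,t},{q,s,t}}
  U2: {{p},{r},{p,r},{p,s},{p,t},{p,u},{r,s},{r,u},{p,r,u},{p,s,t}} {{q},{q,s},{q,t},{q,u},{q,s,t}}
  U3: {{r},{u},{p,r},{p,u},{q,u},{r,s},{r,u},{p,r,u}}
  U4: {{s},{t},{p,s},{p,t},{q,s},{q,t},{r,s},{s,t},{p,s,t},{q,s,t}}
  U5: {{s},{t},{p,s},{p,t},{q,s},{q,t},{r,s},{s,t},{p,s,t},{q,s,t}} {{u},{p,u},{q,u},{r,u},{p,r,u}}
  U12: {{p},{p,r},{p,s},{p,t},{p,u},{p,r,u},{p,s,t}} {{q,t},{q,s,t}}
  U13: {{p,r},{p,u},{p,r,u}}
  U14: {{t},{p,s},{p,t},{q,t},{s,t},{p,s,t},{q,s,t}}
  U15: {{t},{p,s},{p,t},{q,t},{s,t},{p,s,t},{q,s,t}} {{p,u},{p,r,u}}
  U23: {{r},{p,r},{p,u},{r,s},{r,u},{p,r,u}} {{q,u}}
  U24: {{p,s},{p,t},{p,s,t}} {{q,s},{q,t},{q,s,t}} {{r,s}}
  U25: {{p,s},{p,t},{p,s,t}} {{p,u},{r,u},{p,r,u}} {{q,s},{q,t},{q,s,t}} {{q,u}} {{r,s}}
  U34: {{r,s}}
  U35: {{u},{p,u},{q,u},{r,u},{p,r,u}} {{r,s}}
  U45: {{s},{t},{p,s},{p,t},{q,s},{q,t},{r,s},{s,t},{p,s,t},{q,s,t}}
  U123: {{p,r},{p,u},{p,r,u}}
  U124: {{p,s},{p,t},{p,s,t}} {{q,t},{q,s,t}}
  U125: {{p,s},{p,t},{p,s,t}} {{p,u},{p,r,u}} {{q,t},{q,s,t}}
  U135: {{p,u},{p,r,u}}
  U145: {{t},{p,s},{p,t},{q,t},{s,t},{p,s,t},{q,s,t}}
  U234: {{r,s}}
  U235: {{p,u},{r,u},{p,r,u}} {{q,u}} {{r,s}}
  U245: {{p,s},{p,t},{p,s,t}} {{q,s},{q,t},{q,s,t}} {{r,s}}
  U345: {{r,s}}
  U1235: {{p,u},{p,r,u}}
  U1245: {{p,s},{p,t},{p,s,t}} {{q,t},{q,s,t}}
  U2345: {{r,s}}
C dims 7,20,16,4; δ0: rk 6, SNF 1^6; δ1: rk 12, SNF 1^12; δ2: rk 4, SNF 1^4
Ȟ^0: (7−6)−0=1 ⇒ Z
Ȟ^1: (20−12)−6=2 ⇒ Z^2
Ȟ^2: (16−4)−12=0 ⇒ 0

Ȟ^0 ≅ Z; Ȟ^1 ≅ Z^2; Ȟ^2 ≅ 0


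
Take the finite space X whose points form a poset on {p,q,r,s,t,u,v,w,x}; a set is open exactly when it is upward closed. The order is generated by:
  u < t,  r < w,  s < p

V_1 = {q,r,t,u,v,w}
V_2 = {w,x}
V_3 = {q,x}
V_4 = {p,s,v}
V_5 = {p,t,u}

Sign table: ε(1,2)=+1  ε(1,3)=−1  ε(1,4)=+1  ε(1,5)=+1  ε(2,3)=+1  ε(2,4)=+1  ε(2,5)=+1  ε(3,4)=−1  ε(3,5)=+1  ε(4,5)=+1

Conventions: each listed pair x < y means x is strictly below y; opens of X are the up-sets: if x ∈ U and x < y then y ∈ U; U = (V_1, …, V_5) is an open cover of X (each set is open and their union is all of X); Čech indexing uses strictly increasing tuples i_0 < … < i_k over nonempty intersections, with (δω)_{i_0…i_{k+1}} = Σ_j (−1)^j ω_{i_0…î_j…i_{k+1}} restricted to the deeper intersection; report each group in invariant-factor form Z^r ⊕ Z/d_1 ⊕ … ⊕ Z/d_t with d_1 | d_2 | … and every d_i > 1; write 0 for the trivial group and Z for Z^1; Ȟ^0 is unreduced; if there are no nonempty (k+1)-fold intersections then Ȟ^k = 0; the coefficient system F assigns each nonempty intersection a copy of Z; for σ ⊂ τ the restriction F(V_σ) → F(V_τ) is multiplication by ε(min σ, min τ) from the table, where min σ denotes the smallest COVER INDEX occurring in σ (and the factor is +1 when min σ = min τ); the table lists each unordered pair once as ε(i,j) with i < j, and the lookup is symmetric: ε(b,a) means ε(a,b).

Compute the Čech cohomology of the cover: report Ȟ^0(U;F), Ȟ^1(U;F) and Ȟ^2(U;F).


nonempty intersections:
  V12={w} V13={q} V14={v} V15={t,u} V23={x} V45={p}
C dims 5,6; δ0: rk 5, SNF 1^4·2
Ȟ^0: (5−5)−0=0 ⇒ 0
Ȟ^1: (6−0)−5=1 plus torsion [2] ⇒ Z ⊕ Z/2
Ȟ^2: (0−0)−0=0 ⇒ 0

Ȟ^0 ≅ 0,  Ȟ^1 ≅ Z ⊕ Z/2,  Ȟ^2 ≅ 0


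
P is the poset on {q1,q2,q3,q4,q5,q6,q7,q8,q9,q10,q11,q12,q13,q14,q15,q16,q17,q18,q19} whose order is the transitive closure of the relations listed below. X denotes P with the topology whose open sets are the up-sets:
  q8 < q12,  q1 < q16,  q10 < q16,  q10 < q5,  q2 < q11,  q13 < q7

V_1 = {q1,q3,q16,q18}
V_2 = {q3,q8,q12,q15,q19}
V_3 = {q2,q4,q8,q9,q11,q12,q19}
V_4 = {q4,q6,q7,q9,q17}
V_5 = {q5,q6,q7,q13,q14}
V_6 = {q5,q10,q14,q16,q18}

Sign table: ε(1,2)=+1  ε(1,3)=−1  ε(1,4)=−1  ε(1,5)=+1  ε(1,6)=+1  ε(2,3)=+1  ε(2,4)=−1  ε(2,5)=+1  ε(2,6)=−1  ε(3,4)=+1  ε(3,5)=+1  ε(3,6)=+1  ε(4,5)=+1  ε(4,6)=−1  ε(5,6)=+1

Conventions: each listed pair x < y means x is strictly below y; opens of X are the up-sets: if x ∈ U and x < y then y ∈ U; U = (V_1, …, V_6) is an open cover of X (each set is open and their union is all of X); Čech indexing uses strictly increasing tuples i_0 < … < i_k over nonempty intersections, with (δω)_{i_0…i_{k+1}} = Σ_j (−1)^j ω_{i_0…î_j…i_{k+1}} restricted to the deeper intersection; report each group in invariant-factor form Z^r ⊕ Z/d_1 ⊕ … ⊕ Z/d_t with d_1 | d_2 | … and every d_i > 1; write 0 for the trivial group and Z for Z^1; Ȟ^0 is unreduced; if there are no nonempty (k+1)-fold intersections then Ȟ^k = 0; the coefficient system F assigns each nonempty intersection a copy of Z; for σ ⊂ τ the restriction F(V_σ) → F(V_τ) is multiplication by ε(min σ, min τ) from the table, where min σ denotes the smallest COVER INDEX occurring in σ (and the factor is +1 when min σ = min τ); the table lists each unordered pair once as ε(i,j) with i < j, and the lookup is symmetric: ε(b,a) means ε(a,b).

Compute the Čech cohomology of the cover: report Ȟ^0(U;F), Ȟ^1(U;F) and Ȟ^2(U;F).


nonempty overlaps:
  V12={q3} V16={q16,q18} V23={q8,q12,q19} V34={q4,q9} V45={q6,q7} V56={q5,q14}
C dims 6,6; δ0: rk 5, SNF 1^5
degree 0: 6−5−0 = 1 → Ȟ^0 ≅ Z
degree 1: 6−0−5 = 1 → Ȟ^1 ≅ Z
degree 2: 0−0−0 = 0 → Ȟ^2 ≅ 0

Ȟ^0 = Z,  Ȟ^1 = Z,  Ȟ^2 = 0


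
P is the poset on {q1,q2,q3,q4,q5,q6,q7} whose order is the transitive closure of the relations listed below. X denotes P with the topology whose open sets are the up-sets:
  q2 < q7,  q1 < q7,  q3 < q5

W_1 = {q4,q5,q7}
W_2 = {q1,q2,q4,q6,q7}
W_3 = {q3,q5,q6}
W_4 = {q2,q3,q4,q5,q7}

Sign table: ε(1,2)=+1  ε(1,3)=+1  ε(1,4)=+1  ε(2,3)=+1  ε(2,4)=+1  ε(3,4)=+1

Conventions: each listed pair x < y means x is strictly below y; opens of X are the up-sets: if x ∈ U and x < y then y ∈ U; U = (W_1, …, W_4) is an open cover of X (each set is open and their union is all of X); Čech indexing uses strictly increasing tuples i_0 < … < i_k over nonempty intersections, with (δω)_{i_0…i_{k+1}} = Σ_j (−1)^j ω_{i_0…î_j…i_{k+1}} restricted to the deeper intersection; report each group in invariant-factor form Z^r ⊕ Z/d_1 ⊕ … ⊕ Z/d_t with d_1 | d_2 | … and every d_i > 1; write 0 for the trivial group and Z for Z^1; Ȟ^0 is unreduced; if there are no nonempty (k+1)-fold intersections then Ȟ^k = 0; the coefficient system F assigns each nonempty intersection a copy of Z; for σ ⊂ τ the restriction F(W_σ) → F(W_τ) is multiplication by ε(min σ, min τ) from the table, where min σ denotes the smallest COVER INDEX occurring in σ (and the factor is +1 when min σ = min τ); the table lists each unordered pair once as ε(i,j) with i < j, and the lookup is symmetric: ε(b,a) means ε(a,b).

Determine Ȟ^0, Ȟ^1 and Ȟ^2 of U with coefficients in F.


Ȟ^0 = Z,  Ȟ^1 = Z,  Ȟ^2 = 0

nonempty intersections:
  W12={q4,q7} W13={q5} W14={q4,q5,q7} W23={q6} W24={q2,q4,q7} W34={q3,q5}
  W124={q4,q7} W134={q5}
C dims 4,6,2; δ0: rk 3, SNF 1^3; δ1: rk 2, SNF 1^2
Ȟ^0: (4−3)−0=1 ⇒ Z
Ȟ^1: (6−2)−3=1 ⇒ Z
Ȟ^2: (2−0)−2=0 ⇒ 0


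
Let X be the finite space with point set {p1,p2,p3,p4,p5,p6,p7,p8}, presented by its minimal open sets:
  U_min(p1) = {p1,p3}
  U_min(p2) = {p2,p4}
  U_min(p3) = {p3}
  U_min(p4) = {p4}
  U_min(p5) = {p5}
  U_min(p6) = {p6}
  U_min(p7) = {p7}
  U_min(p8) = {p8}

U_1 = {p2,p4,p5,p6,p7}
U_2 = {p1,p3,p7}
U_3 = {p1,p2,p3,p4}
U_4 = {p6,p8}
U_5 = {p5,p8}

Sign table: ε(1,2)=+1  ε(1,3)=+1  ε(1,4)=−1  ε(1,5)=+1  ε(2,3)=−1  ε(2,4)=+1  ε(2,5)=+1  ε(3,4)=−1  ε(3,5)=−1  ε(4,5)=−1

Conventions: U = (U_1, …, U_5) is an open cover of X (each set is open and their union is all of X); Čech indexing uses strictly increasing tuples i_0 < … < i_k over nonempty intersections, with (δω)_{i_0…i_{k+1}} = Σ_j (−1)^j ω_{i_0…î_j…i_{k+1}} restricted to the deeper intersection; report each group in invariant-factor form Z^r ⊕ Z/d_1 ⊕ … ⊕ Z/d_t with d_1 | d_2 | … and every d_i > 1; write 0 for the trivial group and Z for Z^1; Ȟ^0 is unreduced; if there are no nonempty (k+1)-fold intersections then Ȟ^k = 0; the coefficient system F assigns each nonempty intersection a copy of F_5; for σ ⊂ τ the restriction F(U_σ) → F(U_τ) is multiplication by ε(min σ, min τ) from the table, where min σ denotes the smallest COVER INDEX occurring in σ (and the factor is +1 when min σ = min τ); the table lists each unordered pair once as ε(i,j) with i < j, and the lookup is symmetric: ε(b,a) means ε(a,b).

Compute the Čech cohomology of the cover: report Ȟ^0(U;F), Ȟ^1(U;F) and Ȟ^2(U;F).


cover nerve:
  U12={p7} U13={p2,p4} U14={p6} U15={p5} U23={p1,p3} U45={p8}
C dims 5,6; δ0: rk_F5 5
Ȟ^0: (5−5)−0=0 ⇒ 0
Ȟ^1: (6−0)−5=1 ⇒ Z/5
Ȟ^2: (0−0)−0=0 ⇒ 0

Ȟ^0 = 0; Ȟ^1 = Z/5; Ȟ^2 = 0


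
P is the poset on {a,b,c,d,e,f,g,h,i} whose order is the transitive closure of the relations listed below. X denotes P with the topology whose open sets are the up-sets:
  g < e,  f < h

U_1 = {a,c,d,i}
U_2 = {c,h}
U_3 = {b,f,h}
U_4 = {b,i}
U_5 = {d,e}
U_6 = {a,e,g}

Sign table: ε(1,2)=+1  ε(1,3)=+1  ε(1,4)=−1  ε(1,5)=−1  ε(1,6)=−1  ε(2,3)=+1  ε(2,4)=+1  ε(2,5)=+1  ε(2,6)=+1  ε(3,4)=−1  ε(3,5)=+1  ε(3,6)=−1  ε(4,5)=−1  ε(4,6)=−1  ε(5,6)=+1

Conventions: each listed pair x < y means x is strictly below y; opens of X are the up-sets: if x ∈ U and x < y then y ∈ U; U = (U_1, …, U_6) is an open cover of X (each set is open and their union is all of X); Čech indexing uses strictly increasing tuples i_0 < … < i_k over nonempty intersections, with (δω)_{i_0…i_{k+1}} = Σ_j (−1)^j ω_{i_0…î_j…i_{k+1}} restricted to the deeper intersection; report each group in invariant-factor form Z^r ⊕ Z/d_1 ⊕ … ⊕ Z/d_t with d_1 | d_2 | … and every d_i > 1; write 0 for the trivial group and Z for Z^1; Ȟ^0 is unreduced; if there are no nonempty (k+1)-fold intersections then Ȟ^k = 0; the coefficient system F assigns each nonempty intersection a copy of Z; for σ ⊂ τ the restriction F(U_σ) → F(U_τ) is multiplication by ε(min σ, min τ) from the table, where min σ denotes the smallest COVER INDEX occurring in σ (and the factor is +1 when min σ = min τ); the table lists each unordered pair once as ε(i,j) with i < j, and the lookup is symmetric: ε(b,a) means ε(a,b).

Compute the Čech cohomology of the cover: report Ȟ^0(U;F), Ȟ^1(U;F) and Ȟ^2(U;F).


Ȟ^0(U;F) ≅ Z, Ȟ^1(U;F) ≅ Z^2, Ȟ^2(U;F) ≅ 0

nonempty overlaps:
  U12={c} U14={i} U15={d} U16={a} U23={h} U34={b} U56={e}
C dims 6,7; δ0: rk 5, SNF 1^5
degree 0: 6−5−0 = 1 → Ȟ^0 ≅ Z
degree 1: 7−0−5 = 2 → Ȟ^1 ≅ Z^2
degree 2: 0−0−0 = 0 → Ȟ^2 ≅ 0


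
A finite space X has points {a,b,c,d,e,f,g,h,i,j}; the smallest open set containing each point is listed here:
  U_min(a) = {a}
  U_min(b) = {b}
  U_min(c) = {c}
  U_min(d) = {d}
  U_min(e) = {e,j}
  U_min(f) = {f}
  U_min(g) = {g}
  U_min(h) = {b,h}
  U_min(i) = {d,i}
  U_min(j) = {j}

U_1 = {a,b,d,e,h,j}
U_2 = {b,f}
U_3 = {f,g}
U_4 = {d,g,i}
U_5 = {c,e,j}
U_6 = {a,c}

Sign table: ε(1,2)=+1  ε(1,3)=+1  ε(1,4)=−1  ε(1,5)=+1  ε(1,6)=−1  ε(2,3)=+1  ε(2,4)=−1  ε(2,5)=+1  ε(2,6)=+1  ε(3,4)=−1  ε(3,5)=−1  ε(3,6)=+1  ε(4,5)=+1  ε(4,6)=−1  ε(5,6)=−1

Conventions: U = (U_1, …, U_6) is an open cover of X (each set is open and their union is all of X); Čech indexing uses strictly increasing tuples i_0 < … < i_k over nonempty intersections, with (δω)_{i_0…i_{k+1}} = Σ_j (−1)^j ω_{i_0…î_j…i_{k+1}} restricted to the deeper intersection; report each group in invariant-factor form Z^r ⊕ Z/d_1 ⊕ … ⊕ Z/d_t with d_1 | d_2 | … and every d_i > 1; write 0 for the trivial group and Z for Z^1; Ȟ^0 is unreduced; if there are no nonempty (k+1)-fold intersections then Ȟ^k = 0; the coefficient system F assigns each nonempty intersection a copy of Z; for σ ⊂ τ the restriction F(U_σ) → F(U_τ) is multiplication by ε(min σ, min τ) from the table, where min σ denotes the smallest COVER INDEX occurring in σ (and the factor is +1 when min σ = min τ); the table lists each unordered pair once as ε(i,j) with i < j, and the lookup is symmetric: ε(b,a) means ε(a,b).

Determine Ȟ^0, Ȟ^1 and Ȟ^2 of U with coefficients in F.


Ȟ^0 = Z, Ȟ^1 = Z^2 and Ȟ^2 = 0

intersection data:
  U12={b} U14={d} U15={e,j} U16={a} U23={f} U34={g} U56={c}
C dims 6,7; δ0: rk 5, SNF 1^5
Ȟ^0 = (6 − 5) − 0 = 1, so Ȟ^0 ≅ Z
Ȟ^1 = (7 − 0) − 5 = 2, so Ȟ^1 ≅ Z^2
Ȟ^2 = (0 − 0) − 0 = 0, so Ȟ^2 ≅ 0
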